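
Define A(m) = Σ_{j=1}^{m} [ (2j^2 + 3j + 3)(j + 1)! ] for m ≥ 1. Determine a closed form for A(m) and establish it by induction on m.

A(m) = (2m + 1)(m + 2)! - 2

We claim A(m) = (2m + 1)(m + 2)! - 2 for all m ≥ 1.
Base case (m = 1): A(1) = 16, and the closed form gives 16. They agree.
For the inductive step, assume it holds for an arbitrary j ≥ 1, so A(j) = (2j + 1)(j + 2)! - 2.
Then A(j+1) = A(j) + ((2j^2 + 7j + 8)(j + 2)!) = ((2j + 1)(j + 2)! - 2) + ((2j^2 + 7j + 8)(j + 2)!).
Simplifying, A(j+1) = (2(j+1) + 1)((j+1) + 2)! - 2,
which is the closed form with m = j+1.
By the principle of mathematical induction, the result holds for all m ≥ 1.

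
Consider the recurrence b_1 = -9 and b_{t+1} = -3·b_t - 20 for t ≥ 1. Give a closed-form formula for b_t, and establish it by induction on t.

Computing the first terms: b_1 = -9, b_2 = 7, b_3 = -41. This suggests b_t = -4(-3)^(t - 1) - 5.
Base step (t = 1): the formula gives -9 = -9 = b_1.
Suppose the result is true for t = m, so b_m = -4(-3)^(m - 1) - 5.
Then b_{m+1} = -3·b_m - 20 = -3·(-4(-3)^(m - 1) - 5) - 20 = -4(-3)^m - 5 = -4(-3)^((m+1) - 1) - 5,
which is the claimed formula at t = m+1.
This completes the induction.

b_t = -4(-3)^(t - 1) - 5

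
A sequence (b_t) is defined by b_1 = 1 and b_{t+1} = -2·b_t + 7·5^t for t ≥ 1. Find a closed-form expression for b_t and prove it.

b_t = -(-2)^(t + 1) + 5^t

Computing the first terms: b_1 = 1, b_2 = 33, b_3 = 109. This suggests b_t = -(-2)^(t + 1) + 5^t.
For the base case t = 1: the formula gives 1 = 1 = b_1.
Suppose the result is true for t = m, so b_m = -(-2)^(m + 1) + 5^m.
Then b_{m+1} = -2·b_m + 7·5^m = -2·(-(-2)^(m + 1) + 5^m) + 7·5^m = -(-2)^(m + 2) + 5^(m + 1) = -(-2)^((m+1) + 1) + 5^(m+1),
which is the claimed formula at t = m+1.
Hence, by induction on t, the claim holds for every t ≥ 1.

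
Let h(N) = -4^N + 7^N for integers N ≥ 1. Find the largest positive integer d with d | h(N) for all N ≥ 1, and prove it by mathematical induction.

d = 3

Computing the first values: h(1) = 3 and h(2) = 33; gcd(3, 33) = 3, so d ≤ 3.
We prove 3 | -4^N + 7^N for all N ≥ 1 by induction on N.
Base case (N = 1): h(1) = 3 = 3·(1), so 3 | h(1).
Inductive step: assume the claim holds for N = j, i.e. 3 | h(j). Then
7^{j+1} − 4^{j+1} = 7·7^j − 4·4^j = 7·(7^j − 4^j) + (3)·4^j. The first term is divisible by 3 by the inductive hypothesis, and the second term (3)·4^j is divisible by 3 since 3 | 3. Hence 3 | h(j+1).
Hence, by induction on N, the claim holds for every N ≥ 1.
Therefore the largest such d is 3.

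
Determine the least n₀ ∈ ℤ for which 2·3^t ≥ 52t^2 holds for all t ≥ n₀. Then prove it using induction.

n₀ = 7

At t = 6: 1458 < 1872, so the inequality fails and n₀ ≥ 7. We prove 2·3^t ≥ 52t^2 for all t ≥ 7.
When t = 7: 2·3^t = 4374 and 52t^2 = 2548, so 4374 ≥ 2548.
Inductive step: suppose the statement holds for some r ≥ 7, so 2·3^r ≥ 52r^2.
Then 2·3^(r + 1) = 3·(2·3^r) ≥ 3·(52r^2).
Also, for r ≥ 7 we have 3·(52r^2) ≥ 52(r+1)^2, since 3 ≥ (1 + 1/r)^2 for all r ≥ 7.
Combining, 2·3^(r + 1) ≥ 52(r+1)^2.
Hence, by induction on t, the claim holds for every t ≥ 7.
Hence the smallest such n₀ is 7.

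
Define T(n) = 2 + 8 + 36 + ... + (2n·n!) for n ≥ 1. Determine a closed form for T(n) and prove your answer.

We claim T(n) = 2(n + 1)! - 2 for all n ≥ 1.
When n = 1: T(1) = 2, and the closed form gives 2. They agree.
Suppose the result is true for n = i, so T(i) = 2(i + 1)! - 2.
Then T(i+1) = T(i) + (2(i + 1)(i + 1)!) = (2(i + 1)! - 2) + (2(i + 1)(i + 1)!).
Simplifying, T(i+1) = 2((i+1) + 1)! - 2,
which is the closed form with n = i+1.
By induction, the statement is established for all n ≥ 1.

T(n) = 2(n + 1)! - 2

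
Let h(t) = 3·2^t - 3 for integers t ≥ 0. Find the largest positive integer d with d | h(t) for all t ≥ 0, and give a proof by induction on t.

Computing the first values: h(0) = 0 and h(1) = 3; gcd(0, 3) = 3, so d ≤ 3.
We prove 3 | 3·2^t - 3 for all t ≥ 0 by induction on t.
Base step (t = 0): h(0) = 0 = 3·(0), so 3 | h(0).
Suppose the result is true for t = r, i.e. 3 | h(r). Then
h(r+1) = 3·2^(r+1) - 3 = 2·(3·2^r - 3) + 3 = 2·h(r) + 3. The first term is divisible by 3 by the inductive hypothesis, and 3 is divisible by 3. Hence 3 | h(r+1).
This completes the induction.
Therefore the largest such d is 3.

d = 3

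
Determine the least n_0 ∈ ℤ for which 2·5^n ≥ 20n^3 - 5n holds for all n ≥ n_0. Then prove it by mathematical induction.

At n = 4: 1250 < 1260, so the inequality fails and n_0 ≥ 5. We prove 2·5^n ≥ 20n^3 - 5n for all n ≥ 5.
For the base case n = 5: 2·5^n = 6250 and 20n^3 - 5n = 2475, so 6250 ≥ 2475.
Suppose the result is true for n = p, so 2·5^p ≥ 20p^3 - 5p.
Then 2·5^(p + 1) = 5·(2·5^p) ≥ 5·(20p^3 - 5p).
Also, for p ≥ 5 we have 5·(20p^3 - 5p) ≥ 20(p+1)^3 - 5(p+1), since 5·(20p^3 - 5p) − (20(p+1)^3 - 5(p+1)) = 80p^3 - 60p^2 - 80p - 15, which is nonnegative for all p ≥ 5.
Combining, 2·5^(p + 1) ≥ 20(p+1)^3 - 5(p+1).
This completes the induction.
Hence the smallest such n_0 is 5.

n_0 = 5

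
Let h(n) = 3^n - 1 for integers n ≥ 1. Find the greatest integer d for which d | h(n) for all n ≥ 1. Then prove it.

Computing the first values: h(1) = 2 and h(2) = 8; gcd(2, 8) = 2, so d ≤ 2.
We prove 2 | 3^n - 1 for all n ≥ 1 by induction on n.
When n = 1: h(1) = 2 = 2·(1), so 2 | h(1).
Suppose the result is true for n = j, i.e. 2 | h(j). Then
3^{j+1} − 1^{j+1} = 3·3^j − 1·1^j = 3·(3^j − 1^j) + (2)·1^j. The first term is divisible by 2 by the inductive hypothesis, and the second term (2)·1^j is divisible by 2 since 2 | 2. Hence 2 | h(j+1).
By the principle of mathematical induction, the result holds for all n ≥ 1.
Therefore the largest such d is 2.

d = 2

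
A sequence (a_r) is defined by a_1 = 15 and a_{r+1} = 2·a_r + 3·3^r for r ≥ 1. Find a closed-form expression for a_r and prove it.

a_r = 3·2^r + 3^(r + 1)

Computing the first terms: a_1 = 15, a_2 = 39, a_3 = 105. This suggests a_r = 3·2^r + 3^(r + 1).
Base case (r = 1): the formula gives 15 = 15 = a_1.
Suppose the result is true for r = i, so a_i = 3·2^i + 3^(i + 1).
Then a_{i+1} = 2·a_i + 3·3^i = 2·(3·2^i + 3^(i + 1)) + 3·3^i = 3·2^(i + 1) + 3^(i + 2) = 3·2^(i+1) + 3^((i+1) + 1),
which is the claimed formula at r = i+1.
Hence, by induction on r, the claim holds for every r ≥ 1.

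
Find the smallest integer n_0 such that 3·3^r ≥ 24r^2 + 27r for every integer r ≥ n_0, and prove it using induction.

n_0 = 6

At r = 5: 729 < 735, so the inequality fails and n_0 ≥ 6. We prove 3·3^r ≥ 24r^2 + 27r for all r ≥ 6.
When r = 6: 3·3^r = 2187 and 24r^2 + 27r = 1026, so 2187 ≥ 1026.
For the inductive step, assume it holds for an arbitrary i ≥ 6, so 3·3^i ≥ 24i^2 + 27i.
Then 3·3^(i + 1) = 3·(3·3^i) ≥ 3·(24i^2 + 27i).
Also, for i ≥ 6 we have 3·(24i^2 + 27i) ≥ 24(i+1)^2 + 27(i+1), since 3·(24i^2 + 27i) − (24(i+1)^2 + 27(i+1)) = 48i^2 + 6i - 51, which is nonnegative for all i ≥ 6.
Combining, 3·3^(i + 1) ≥ 24(i+1)^2 + 27(i+1).
By induction, the statement is established for all r ≥ 6.
Hence the smallest such n_0 is 6.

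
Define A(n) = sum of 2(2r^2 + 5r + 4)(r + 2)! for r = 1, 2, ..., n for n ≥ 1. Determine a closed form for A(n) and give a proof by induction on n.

We claim A(n) = (4n + 2)(n + 3)! - 12 for all n ≥ 1.
When n = 1: A(1) = 132, and the closed form gives 132. They agree.
Inductive step: suppose the statement holds for some r ≥ 1, so A(r) = (4r + 2)(r + 3)! - 12.
Then A(r+1) = A(r) + (2(2r^2 + 9r + 11)(r + 3)!) = ((4r + 2)(r + 3)! - 12) + (2(2r^2 + 9r + 11)(r + 3)!).
Simplifying, A(r+1) = (4(r+1) + 2)((r+1) + 3)! - 12,
which is the closed form with n = r+1.
By induction, the statement is established for all n ≥ 1.

A(n) = (4n + 2)(n + 3)! - 12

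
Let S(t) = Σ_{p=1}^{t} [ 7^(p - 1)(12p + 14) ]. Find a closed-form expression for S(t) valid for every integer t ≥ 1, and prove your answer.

We claim S(t) = 2·7^t(t + 1) - 2 for all t ≥ 1.
Base case (t = 1): S(1) = 26, and the closed form gives 26. They agree.
Inductive step: suppose the statement holds for some p ≥ 1, so S(p) = 2·7^p(p + 1) - 2.
Then S(p+1) = S(p) + (7^p(12p + 26)) = (2·7^p(p + 1) - 2) + (7^p(12p + 26)).
Simplifying, S(p+1) = 14·7^p·p + 28·7^p - 2 = 2·7^(p+1)((p+1) + 1) - 2,
which is the closed form with t = p+1.
Hence, by induction on t, the claim holds for every t ≥ 1.

S(t) = 2·7^t(t + 1) - 2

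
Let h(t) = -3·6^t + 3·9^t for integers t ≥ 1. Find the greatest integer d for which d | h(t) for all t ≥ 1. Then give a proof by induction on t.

d = 9

Computing the first values: h(1) = 9 and h(2) = 135; gcd(9, 135) = 9, so d ≤ 9.
We prove 9 | -3·6^t + 3·9^t for all t ≥ 1 by induction on t.
When t = 1: h(1) = 9 = 9·(1), so 9 | h(1).
For the inductive step, assume it holds for an arbitrary r ≥ 1, i.e. 9 | h(r). Then
h(r+1) − 9·h(r) = (-3·6^(r+1) + 3·9^(r+1)) − 9·(-3·6^r + 3·9^r) = (-3)·6^r·(6 − 9) = (9)·6^r. Since 9 | h(r) by the inductive hypothesis, 9 | 9·h(r); and 9 | 9 since 9 = 9·1. Therefore 9 | h(r+1).
Hence, by induction on t, the claim holds for every t ≥ 1.
Therefore the largest such d is 9.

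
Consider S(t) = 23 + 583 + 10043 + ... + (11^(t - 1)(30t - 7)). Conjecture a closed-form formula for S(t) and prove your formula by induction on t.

S(t) = 11^t(3t - 1) + 1

We claim S(t) = 11^t(3t - 1) + 1 for all t ≥ 1.
Base case (t = 1): S(1) = 23, and the closed form gives 23. They agree.
For the inductive step, assume it holds for an arbitrary j ≥ 1, so S(j) = 11^j(3j - 1) + 1.
Then S(j+1) = S(j) + (11^j(30j + 23)) = (11^j(3j - 1) + 1) + (11^j(30j + 23)).
Simplifying, S(j+1) = 33·11^j·j + 22·11^j + 1 = 11^(j+1)(3(j+1) - 1) + 1,
which is the closed form with t = j+1.
Hence, by induction on t, the claim holds for every t ≥ 1.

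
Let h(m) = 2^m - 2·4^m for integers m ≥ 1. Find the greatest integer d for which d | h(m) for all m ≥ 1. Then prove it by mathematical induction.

d = 2

Computing the first values: h(1) = -6 and h(2) = -28; gcd(-6, -28) = 2, so d ≤ 2.
We prove 2 | 2^m - 2·4^m for all m ≥ 1 by induction on m.
For the base case m = 1: h(1) = -6 = 2·(-3), so 2 | h(1).
Inductive step: suppose the statement holds for some r ≥ 1, i.e. 2 | h(r). Then
h(r+1) − 4·h(r) = (2^(r+1) - 2·4^(r+1)) − 4·(2^r - 2·4^r) = (1)·2^r·(2 − 4) = (-2)·2^r. Since 2 | h(r) by the inductive hypothesis, 2 | 4·h(r); and 2 | -2 since -2 = 2·-1. Therefore 2 | h(r+1).
Hence, by induction on m, the claim holds for every m ≥ 1.
Therefore the largest such d is 2.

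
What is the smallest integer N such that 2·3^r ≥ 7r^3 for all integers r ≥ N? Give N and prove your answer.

At r = 6: 1458 < 1512, so the inequality fails and N ≥ 7. We prove 2·3^r ≥ 7r^3 for all r ≥ 7.
Base case (r = 7): 2·3^r = 4374 and 7r^3 = 2401, so 4374 ≥ 2401.
Inductive step: suppose the statement holds for some j ≥ 7, so 2·3^j ≥ 7j^3.
Then 2·3^(j + 1) = 3·(2·3^j) ≥ 3·(7j^3).
Also, for j ≥ 7 we have 3·(7j^3) ≥ 7(j+1)^3, since 3 ≥ (1 + 1/j)^3 for all j ≥ 7.
Combining, 2·3^(j + 1) ≥ 7(j+1)^3.
Hence, by induction on r, the claim holds for every r ≥ 7.
Hence the smallest such N is 7.

N = 7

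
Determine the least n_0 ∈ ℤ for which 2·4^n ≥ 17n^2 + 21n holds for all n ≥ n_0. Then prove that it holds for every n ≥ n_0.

n_0 = 4

At n = 3: 128 < 216, so the inequality fails and n_0 ≥ 4. We prove 2·4^n ≥ 17n^2 + 21n for all n ≥ 4.
Base step (n = 4): 2·4^n = 512 and 17n^2 + 21n = 356, so 512 ≥ 356.
For the inductive step, assume it holds for an arbitrary k ≥ 4, so 2·4^k ≥ 17k^2 + 21k.
Then 2·4^(k + 1) = 4·(2·4^k) ≥ 4·(17k^2 + 21k).
Also, for k ≥ 4 we have 4·(17k^2 + 21k) ≥ 17(k+1)^2 + 21(k+1), since 4·(17k^2 + 21k) − (17(k+1)^2 + 21(k+1)) = 51k^2 + 29k - 38, which is nonnegative for all k ≥ 4.
Combining, 2·4^(k + 1) ≥ 17(k+1)^2 + 21(k+1).
Hence, by induction on n, the claim holds for every n ≥ 4.
Hence the smallest such n_0 is 4.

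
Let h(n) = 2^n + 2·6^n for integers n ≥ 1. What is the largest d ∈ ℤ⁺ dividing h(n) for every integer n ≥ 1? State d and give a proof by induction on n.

Computing the first values: h(1) = 14 and h(2) = 76; gcd(14, 76) = 2, so d ≤ 2.
We prove 2 | 2^n + 2·6^n for all n ≥ 1 by induction on n.
Base step (n = 1): h(1) = 14 = 2·(7), so 2 | h(1).
For the inductive step, assume it holds for an arbitrary j ≥ 1, i.e. 2 | h(j). Then
h(j+1) − 6·h(j) = (2^(j+1) + 2·6^(j+1)) − 6·(2^j + 2·6^j) = (1)·2^j·(2 − 6) = (-4)·2^j. Since 2 | h(j) by the inductive hypothesis, 2 | 6·h(j); and 2 | -4 since -4 = 2·-2. Therefore 2 | h(j+1).
By the principle of mathematical induction, the result holds for all n ≥ 1.
Therefore the largest such d is 2.

d = 2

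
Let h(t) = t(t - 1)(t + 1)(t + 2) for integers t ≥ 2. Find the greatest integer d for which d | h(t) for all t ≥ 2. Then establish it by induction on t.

Computing the first values: h(2) = 24 and h(3) = 120; gcd(24, 120) = 24, so d ≤ 24.
We prove 24 | t(t - 1)(t + 1)(t + 2) for all t ≥ 2 by induction on t.
Base step (t = 2): h(2) = 24 = 24·(1), so 24 | h(2).
Suppose the result is true for t = k, i.e. 24 | h(k). Then
h(k+1) − h(k) = k·(k+1)·(k+2)·(k+3) − (k-1)·k·(k+1)·(k+2) = k·(k+1)·(k+2)·[(k+3) − (k-1)] = 4·k·(k+1)·(k+2). The product of 3 consecutive integers is divisible by (3)! = 6, so h(k+1) − h(k) is divisible by 4·6 = 24. By the inductive hypothesis 24 | h(k), hence 24 | h(k+1).
By the principle of mathematical induction, the result holds for all t ≥ 2.
Therefore the largest such d is 24.

d = 24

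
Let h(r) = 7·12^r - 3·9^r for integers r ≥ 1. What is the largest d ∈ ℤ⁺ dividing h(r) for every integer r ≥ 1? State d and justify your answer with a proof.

Computing the first values: h(1) = 57 and h(2) = 765; gcd(57, 765) = 3, so d ≤ 3.
We prove 3 | 7·12^r - 3·9^r for all r ≥ 1 by induction on r.
Base case (r = 1): h(1) = 57 = 3·(19), so 3 | h(1).
Suppose the result is true for r = j, i.e. 3 | h(j). Then
h(j+1) − 12·h(j) = (7·12^(j+1) - 3·9^(j+1)) − 12·(7·12^j - 3·9^j) = (-3)·9^j·(9 − 12) = (9)·9^j. Since 3 | h(j) by the inductive hypothesis, 3 | 12·h(j); and 3 | 9 since 9 = 3·3. Therefore 3 | h(j+1).
Hence, by induction on r, the claim holds for every r ≥ 1.
Therefore the largest such d is 3.

d = 3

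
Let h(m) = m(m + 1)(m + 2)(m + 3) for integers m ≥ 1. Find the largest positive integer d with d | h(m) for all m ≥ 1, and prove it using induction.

Computing the first values: h(1) = 24 and h(2) = 120; gcd(24, 120) = 24, so d ≤ 24.
We prove 24 | m(m + 1)(m + 2)(m + 3) for all m ≥ 1 by induction on m.
For the base case m = 1: h(1) = 24 = 24·(1), so 24 | h(1).
Inductive step: assume the claim holds for m = p, i.e. 24 | h(p). Then
h(p+1) − h(p) = (p+1)·(p+2)·(p+3)·(p+4) − p·(p+1)·(p+2)·(p+3) = (p+1)·(p+2)·(p+3)·[(p+4) − p] = 4·(p+1)·(p+2)·(p+3). The product of 3 consecutive integers is divisible by (3)! = 6, so h(p+1) − h(p) is divisible by 4·6 = 24. By the inductive hypothesis 24 | h(p), hence 24 | h(p+1).
Hence, by induction on m, the claim holds for every m ≥ 1.
Therefore the largest such d is 24.

d = 24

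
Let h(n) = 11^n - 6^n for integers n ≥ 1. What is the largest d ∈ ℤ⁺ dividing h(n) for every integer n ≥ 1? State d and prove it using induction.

d = 5

Computing the first values: h(1) = 5 and h(2) = 85; gcd(5, 85) = 5, so d ≤ 5.
We prove 5 | 11^n - 6^n for all n ≥ 1 by induction on n.
Base step (n = 1): h(1) = 5 = 5·(1), so 5 | h(1).
For the inductive step, assume it holds for an arbitrary p ≥ 1, i.e. 5 | h(p). Then
11^{p+1} − 6^{p+1} = 11·11^p − 6·6^p = 11·(11^p − 6^p) + (5)·6^p. The first term is divisible by 5 by the inductive hypothesis, and the second term (5)·6^p is divisible by 5 since 5 | 5. Hence 5 | h(p+1).
By induction, the statement is established for all n ≥ 1.
Therefore the largest such d is 5.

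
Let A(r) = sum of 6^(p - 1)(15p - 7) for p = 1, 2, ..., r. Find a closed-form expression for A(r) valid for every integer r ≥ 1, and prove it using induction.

We claim A(r) = 6^r(3r - 2) + 2 for all r ≥ 1.
For the base case r = 1: A(1) = 8, and the closed form gives 8. They agree.
Inductive step: suppose the statement holds for some p ≥ 1, so A(p) = 6^p(3p - 2) + 2.
Then A(p+1) = A(p) + (6^p(15p + 8)) = (6^p(3p - 2) + 2) + (6^p(15p + 8)).
Simplifying, A(p+1) = 18·6^p·p + 6·6^p + 2 = 6^(p+1)(3(p+1) - 2) + 2,
which is the closed form with r = p+1.
This completes the induction.

A(r) = 6^r(3r - 2) + 2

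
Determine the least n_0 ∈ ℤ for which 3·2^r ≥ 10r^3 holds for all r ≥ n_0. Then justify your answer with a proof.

At r = 12: 12288 < 17280, so the inequality fails and n_0 ≥ 13. We prove 3·2^r ≥ 10r^3 for all r ≥ 13.
Base step (r = 13): 3·2^r = 24576 and 10r^3 = 21970, so 24576 ≥ 21970.
For the inductive step, assume it holds for an arbitrary j ≥ 13, so 3·2^j ≥ 10j^3.
Then 3·2^(j + 1) = 2·(3·2^j) ≥ 2·(10j^3).
Also, for j ≥ 13 we have 2·(10j^3) ≥ 10(j+1)^3, since 2 ≥ (1 + 1/j)^3 for all j ≥ 13.
Combining, 3·2^(j + 1) ≥ 10(j+1)^3.
By induction, the statement is established for all r ≥ 13.
Hence the smallest such n_0 is 13.

n_0 = 13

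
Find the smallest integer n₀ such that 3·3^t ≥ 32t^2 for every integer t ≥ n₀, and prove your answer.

n₀ = 6

At t = 5: 729 < 800, so the inequality fails and n₀ ≥ 6. We prove 3·3^t ≥ 32t^2 for all t ≥ 6.
Base step (t = 6): 3·3^t = 2187 and 32t^2 = 1152, so 2187 ≥ 1152.
Inductive step: suppose the statement holds for some p ≥ 6, so 3·3^p ≥ 32p^2.
Then 3·3^(p + 1) = 3·(3·3^p) ≥ 3·(32p^2).
Also, for p ≥ 6 we have 3·(32p^2) ≥ 32(p+1)^2, since 3 ≥ (1 + 1/p)^2 for all p ≥ 6.
Combining, 3·3^(p + 1) ≥ 32(p+1)^2.
By the principle of mathematical induction, the result holds for all t ≥ 6.
Hence the smallest such n₀ is 6.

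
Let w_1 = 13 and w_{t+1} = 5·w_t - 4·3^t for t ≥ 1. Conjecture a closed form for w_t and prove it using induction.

w_t = 2·3^t + 7·5^(t - 1)

Computing the first terms: w_1 = 13, w_2 = 53, w_3 = 229. This suggests w_t = 2·3^t + 7·5^(t - 1).
Base step (t = 1): the formula gives 13 = 13 = w_1.
Inductive step: assume the claim holds for t = k, so w_k = 2·3^k + 7·5^(k - 1).
Then w_{k+1} = 5·w_k - 4·3^k = 5·(2·3^k + 7·5^(k - 1)) - 4·3^k = 2·3^(k + 1) + 7·5^k = 2·3^(k+1) + 7·5^((k+1) - 1),
which is the claimed formula at t = k+1.
By the principle of mathematical induction, the result holds for all t ≥ 1.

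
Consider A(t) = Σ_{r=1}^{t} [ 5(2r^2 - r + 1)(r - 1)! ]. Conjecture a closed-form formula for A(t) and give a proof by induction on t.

A(t) = (10t + 5)t! - 5

We claim A(t) = (10t + 5)t! - 5 for all t ≥ 1.
For the base case t = 1: A(1) = 10, and the closed form gives 10. They agree.
Inductive step: assume the claim holds for t = r, so A(r) = (10r + 5)r! - 5.
Then A(r+1) = A(r) + (5(2r^2 + 3r + 2)r!) = ((10r + 5)r! - 5) + (5(2r^2 + 3r + 2)r!).
Simplifying, A(r+1) = (10(r+1) + 5)(r+1)! - 5,
which is the closed form with t = r+1.
This completes the induction.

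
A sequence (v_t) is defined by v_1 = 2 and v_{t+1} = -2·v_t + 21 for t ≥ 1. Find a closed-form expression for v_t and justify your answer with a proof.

Computing the first terms: v_1 = 2, v_2 = 17, v_3 = -13. This suggests v_t = -5(-2)^(t - 1) + 7.
When t = 1: the formula gives 2 = 2 = v_1.
Suppose the result is true for t = m, so v_m = -5(-2)^(m - 1) + 7.
Then v_{m+1} = -2·v_m + 21 = -2·(-5(-2)^(m - 1) + 7) + 21 = -5(-2)^m + 7 = -5(-2)^((m+1) - 1) + 7,
which is the claimed formula at t = m+1.
This completes the induction.

v_t = -5(-2)^(t - 1) + 7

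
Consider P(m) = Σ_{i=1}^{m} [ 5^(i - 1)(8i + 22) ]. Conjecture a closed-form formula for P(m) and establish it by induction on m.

We claim P(m) = 5^m(2m + 5) - 5 for all m ≥ 1.
For the base case m = 1: P(1) = 30, and the closed form gives 30. They agree.
For the inductive step, assume it holds for an arbitrary i ≥ 1, so P(i) = 5^i(2i + 5) - 5.
Then P(i+1) = P(i) + (5^i(8i + 30)) = (5^i(2i + 5) - 5) + (5^i(8i + 30)).
Simplifying, P(i+1) = 10·5^i·i + 35·5^i - 5 = 5^(i+1)(2(i+1) + 5) - 5,
which is the closed form with m = i+1.
Hence, by induction on m, the claim holds for every m ≥ 1.

P(m) = 5^m(2m + 5) - 5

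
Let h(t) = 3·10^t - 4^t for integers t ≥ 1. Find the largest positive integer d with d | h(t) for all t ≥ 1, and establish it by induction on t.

d = 2

Computing the first values: h(1) = 26 and h(2) = 284; gcd(26, 284) = 2, so d ≤ 2.
We prove 2 | 3·10^t - 4^t for all t ≥ 1 by induction on t.
For the base case t = 1: h(1) = 26 = 2·(13), so 2 | h(1).
Suppose the result is true for t = p, i.e. 2 | h(p). Then
h(p+1) − 10·h(p) = (3·10^(p+1) - 4^(p+1)) − 10·(3·10^p - 4^p) = (-1)·4^p·(4 − 10) = (6)·4^p. Since 2 | h(p) by the inductive hypothesis, 2 | 10·h(p); and 2 | 6 since 6 = 2·3. Therefore 2 | h(p+1).
By induction, the statement is established for all t ≥ 1.
Therefore the largest such d is 2.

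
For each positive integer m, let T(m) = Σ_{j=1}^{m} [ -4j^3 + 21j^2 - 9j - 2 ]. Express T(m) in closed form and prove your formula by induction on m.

We claim T(m) = -m(m^3 - 5m^2 - 5m + 3) for all m ≥ 1.
For the base case m = 1: T(1) = 6, and the closed form gives 6. They agree.
Inductive step: assume the claim holds for m = j, so T(j) = j(-j^3 + 5j^2 + 5j - 3).
Then T(j+1) = T(j) + (-4j^3 + 9j^2 + 21j + 6) = (j(-j^3 + 5j^2 + 5j - 3)) + (-4j^3 + 9j^2 + 21j + 6).
Simplifying, T(j+1) = -(j + 1)(j^3 - 2j^2 - 12j - 6) = -(j+1)((j+1)^3 - 5(j+1)^2 - 5(j+1) + 3),
which is the closed form with m = j+1.
This completes the induction.

T(m) = -m(m^3 - 5m^2 - 5m + 3)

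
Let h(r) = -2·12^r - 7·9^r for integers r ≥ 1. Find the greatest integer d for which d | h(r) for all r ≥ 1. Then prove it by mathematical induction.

Computing the first values: h(1) = -87 and h(2) = -855; gcd(-87, -855) = 3, so d ≤ 3.
We prove 3 | -2·12^r - 7·9^r for all r ≥ 1 by induction on r.
For the base case r = 1: h(1) = -87 = 3·(-29), so 3 | h(1).
Inductive step: suppose the statement holds for some k ≥ 1, i.e. 3 | h(k). Then
h(k+1) − 12·h(k) = (-2·12^(k+1) - 7·9^(k+1)) − 12·(-2·12^k - 7·9^k) = (-7)·9^k·(9 − 12) = (21)·9^k. Since 3 | h(k) by the inductive hypothesis, 3 | 12·h(k); and 3 | 21 since 21 = 3·7. Therefore 3 | h(k+1).
By induction, the statement is established for all r ≥ 1.
Therefore the largest such d is 3.

d = 3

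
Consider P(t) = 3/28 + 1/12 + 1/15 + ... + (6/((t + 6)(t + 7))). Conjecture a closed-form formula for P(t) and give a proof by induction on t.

We claim P(t) = 6t/(7(t + 7)) for all t ≥ 1.
For the base case t = 1: P(1) = 3/28, and the closed form gives 3/28. They agree.
Inductive step: suppose the statement holds for some k ≥ 1, so P(k) = 6k/(7(k + 7)).
Then P(k+1) = P(k) + (6/((k + 7)(k + 8))) = (6k/(7(k + 7))) + (6/((k + 7)(k + 8))).
Simplifying, P(k+1) = 6(k + 1)/(7(k + 8)) = 6(k+1)/(7((k+1) + 7)),
which is the closed form with t = k+1.
By induction, the statement is established for all t ≥ 1.

P(t) = 6t/(7(t + 7))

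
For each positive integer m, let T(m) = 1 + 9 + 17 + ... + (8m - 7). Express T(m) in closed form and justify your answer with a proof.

We claim T(m) = m(4m - 3) for all m ≥ 1.
Base case (m = 1): T(1) = 1, and the closed form gives 1. They agree.
Inductive step: assume the claim holds for m = p, so T(p) = p(4p - 3).
Then T(p+1) = T(p) + (8p + 1) = (p(4p - 3)) + (8p + 1).
Simplifying, T(p+1) = (p + 1)(4p + 1) = (p+1)(4(p+1) - 3),
which is the closed form with m = p+1.
By the principle of mathematical induction, the result holds for all m ≥ 1.

T(m) = m(4m - 3)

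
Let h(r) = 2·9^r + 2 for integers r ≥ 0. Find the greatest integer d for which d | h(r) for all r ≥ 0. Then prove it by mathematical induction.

d = 4

Computing the first values: h(0) = 4 and h(1) = 20; gcd(4, 20) = 4, so d ≤ 4.
We prove 4 | 2·9^r + 2 for all r ≥ 0 by induction on r.
Base step (r = 0): h(0) = 4 = 4·(1), so 4 | h(0).
Inductive step: suppose the statement holds for some m ≥ 0, i.e. 4 | h(m). Then
h(m+1) = 2·9^(m+1) + 2 = 9·(2·9^m + 2) - 16 = 9·h(m) - 16. The first term is divisible by 4 by the inductive hypothesis, and -16 is divisible by 4. Hence 4 | h(m+1).
Hence, by induction on r, the claim holds for every r ≥ 0.
Therefore the largest such d is 4.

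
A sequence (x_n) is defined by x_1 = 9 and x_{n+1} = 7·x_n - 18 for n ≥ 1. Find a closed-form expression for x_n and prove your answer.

Computing the first terms: x_1 = 9, x_2 = 45, x_3 = 297. This suggests x_n = 6·7^(n - 1) + 3.
Base case (n = 1): the formula gives 9 = 9 = x_1.
Inductive step: suppose the statement holds for some r ≥ 1, so x_r = 6·7^(r - 1) + 3.
Then x_{r+1} = 7·x_r - 18 = 7·(6·7^(r - 1) + 3) - 18 = 6·7^r + 3 = 6·7^((r+1) - 1) + 3,
which is the claimed formula at n = r+1.
By the principle of mathematical induction, the result holds for all n ≥ 1.

x_n = 6·7^(n - 1) + 3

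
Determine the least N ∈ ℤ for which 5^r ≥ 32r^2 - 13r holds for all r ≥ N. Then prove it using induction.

At r = 3: 125 < 249, so the inequality fails and N ≥ 4. We prove 5^r ≥ 32r^2 - 13r for all r ≥ 4.
For the base case r = 4: 5^r = 625 and 32r^2 - 13r = 460, so 625 ≥ 460.
Suppose the result is true for r = k, so 5^k ≥ 32k^2 - 13k.
Then 5^(k + 1) = 5·(5^k) ≥ 5·(32k^2 - 13k).
Also, for k ≥ 4 we have 5·(32k^2 - 13k) ≥ 32(k+1)^2 - 13(k+1), since 5·(32k^2 - 13k) − (32(k+1)^2 - 13(k+1)) = 128k^2 - 116k - 19, which is nonnegative for all k ≥ 4.
Combining, 5^(k + 1) ≥ 32(k+1)^2 - 13(k+1).
This completes the induction.
Hence the smallest such N is 4.

N = 4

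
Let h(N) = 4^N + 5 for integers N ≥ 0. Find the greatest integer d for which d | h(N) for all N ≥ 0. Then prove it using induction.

Computing the first values: h(0) = 6 and h(1) = 9; gcd(6, 9) = 3, so d ≤ 3.
We prove 3 | 4^N + 5 for all N ≥ 0 by induction on N.
Base case (N = 0): h(0) = 6 = 3·(2), so 3 | h(0).
Inductive step: suppose the statement holds for some i ≥ 0, i.e. 3 | h(i). Then
h(i+1) = 4^(i+1) + 5 = 4·(4^i + 5) - 15 = 4·h(i) - 15. The first term is divisible by 3 by the inductive hypothesis, and -15 is divisible by 3. Hence 3 | h(i+1).
Hence, by induction on N, the claim holds for every N ≥ 0.
Therefore the largest such d is 3.

d = 3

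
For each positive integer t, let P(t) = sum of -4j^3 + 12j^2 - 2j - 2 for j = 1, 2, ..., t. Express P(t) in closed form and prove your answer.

P(t) = -t(t^3 - 2t^2 - 4t + 1)

We claim P(t) = -t(t^3 - 2t^2 - 4t + 1) for all t ≥ 1.
For the base case t = 1: P(1) = 4, and the closed form gives 4. They agree.
Suppose the result is true for t = j, so P(j) = j(-j^3 + 2j^2 + 4j - 1).
Then P(j+1) = P(j) + (-4j^3 + 10j + 4) = (j(-j^3 + 2j^2 + 4j - 1)) + (-4j^3 + 10j + 4).
Simplifying, P(j+1) = -(j + 1)(j^3 + j^2 - 5j - 4) = -(j+1)((j+1)^3 - 2(j+1)^2 - 4(j+1) + 1),
which is the closed form with t = j+1.
Hence, by induction on t, the claim holds for every t ≥ 1.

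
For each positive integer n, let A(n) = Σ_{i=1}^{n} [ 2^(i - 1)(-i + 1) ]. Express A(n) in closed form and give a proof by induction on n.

We claim A(n) = 2^n(-n + 2) - 2 for all n ≥ 1.
Base case (n = 1): A(1) = 0, and the closed form gives 0. They agree.
Inductive step: assume the claim holds for n = i, so A(i) = 2^i(-i + 2) - 2.
Then A(i+1) = A(i) + (-2^i·i) = (2^i(-i + 2) - 2) + (-2^i·i).
Simplifying, A(i+1) = -2·2^i·i + 2·2^i - 2 = 2^(i+1)(-(i+1) + 2) - 2,
which is the closed form with n = i+1.
By induction, the statement is established for all n ≥ 1.

A(n) = 2^n(-n + 2) - 2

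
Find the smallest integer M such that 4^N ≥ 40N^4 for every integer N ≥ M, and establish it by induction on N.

M = 10

At N = 9: 262144 < 262440, so the inequality fails and M ≥ 10. We prove 4^N ≥ 40N^4 for all N ≥ 10.
Base step (N = 10): 4^N = 1048576 and 40N^4 = 400000, so 1048576 ≥ 400000.
For the inductive step, assume it holds for an arbitrary i ≥ 10, so 4^i ≥ 40i^4.
Then 4^(i + 1) = 4·(4^i) ≥ 4·(40i^4).
Also, for i ≥ 10 we have 4·(40i^4) ≥ 40(i+1)^4, since 4 ≥ (1 + 1/i)^4 for all i ≥ 10.
Combining, 4^(i + 1) ≥ 40(i+1)^4.
Hence, by induction on N, the claim holds for every N ≥ 10.
Hence the smallest such M is 10.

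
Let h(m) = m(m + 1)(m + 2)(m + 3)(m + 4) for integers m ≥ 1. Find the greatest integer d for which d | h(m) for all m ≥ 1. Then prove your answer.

d = 120

Computing the first values: h(1) = 120 and h(2) = 720; gcd(120, 720) = 120, so d ≤ 120.
We prove 120 | m(m + 1)(m + 2)(m + 3)(m + 4) for all m ≥ 1 by induction on m.
Base step (m = 1): h(1) = 120 = 120·(1), so 120 | h(1).
Inductive step: assume the claim holds for m = k, i.e. 120 | h(k). Then
h(k+1) − h(k) = (k+1)·(k+2)·(k+3)·(k+4)·(k+5) − k·(k+1)·(k+2)·(k+3)·(k+4) = (k+1)·(k+2)·(k+3)·(k+4)·[(k+5) − k] = 5·(k+1)·(k+2)·(k+3)·(k+4). The product of 4 consecutive integers is divisible by (4)! = 24, so h(k+1) − h(k) is divisible by 5·24 = 120. By the inductive hypothesis 120 | h(k), hence 120 | h(k+1).
By induction, the statement is established for all m ≥ 1.
Therefore the largest such d is 120.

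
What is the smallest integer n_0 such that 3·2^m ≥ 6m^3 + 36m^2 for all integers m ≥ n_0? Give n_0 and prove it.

n_0 = 13

At m = 12: 12288 < 15552, so the inequality fails and n_0 ≥ 13. We prove 3·2^m ≥ 6m^3 + 36m^2 for all m ≥ 13.
Base step (m = 13): 3·2^m = 24576 and 6m^3 + 36m^2 = 19266, so 24576 ≥ 19266.
Inductive step: suppose the statement holds for some k ≥ 13, so 3·2^k ≥ 6k^3 + 36k^2.
Then 3·2^(k + 1) = 2·(3·2^k) ≥ 2·(6k^3 + 36k^2).
Also, for k ≥ 13 we have 2·(6k^3 + 36k^2) ≥ 6(k+1)^3 + 36(k+1)^2, since 2·(6k^3 + 36k^2) − (6(k+1)^3 + 36(k+1)^2) = 6k^3 + 18k^2 - 90k - 42, which is nonnegative for all k ≥ 13.
Combining, 3·2^(k + 1) ≥ 6(k+1)^3 + 36(k+1)^2.
Hence, by induction on m, the claim holds for every m ≥ 13.
Hence the smallest such n_0 is 13.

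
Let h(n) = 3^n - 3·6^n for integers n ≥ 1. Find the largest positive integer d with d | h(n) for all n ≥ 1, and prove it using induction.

d = 3

Computing the first values: h(1) = -15 and h(2) = -99; gcd(-15, -99) = 3, so d ≤ 3.
We prove 3 | 3^n - 3·6^n for all n ≥ 1 by induction on n.
Base step (n = 1): h(1) = -15 = 3·(-5), so 3 | h(1).
For the inductive step, assume it holds for an arbitrary p ≥ 1, i.e. 3 | h(p). Then
h(p+1) − 6·h(p) = (3^(p+1) - 3·6^(p+1)) − 6·(3^p - 3·6^p) = (1)·3^p·(3 − 6) = (-3)·3^p. Since 3 | h(p) by the inductive hypothesis, 3 | 6·h(p); and 3 | -3 since -3 = 3·-1. Therefore 3 | h(p+1).
This completes the induction.
Therefore the largest such d is 3.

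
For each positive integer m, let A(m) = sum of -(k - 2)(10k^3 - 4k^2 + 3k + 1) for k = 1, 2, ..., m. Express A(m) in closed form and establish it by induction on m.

A(m) = -m(2m^4 - m^3 - 5m^2 - 3m - 3)

We claim A(m) = -m(2m^4 - m^3 - 5m^2 - 3m - 3) for all m ≥ 1.
Base case (m = 1): A(1) = 10, and the closed form gives 10. They agree.
For the inductive step, assume it holds for an arbitrary k ≥ 1, so A(k) = k(-2k^4 + k^3 + 5k^2 + 3k + 3).
Then A(k+1) = A(k) + (-10k^4 - 16k^3 + k^2 + 15k + 10) = (k(-2k^4 + k^3 + 5k^2 + 3k + 3)) + (-10k^4 - 16k^3 + k^2 + 15k + 10).
Simplifying, A(k+1) = -(k + 1)(2k^4 + 7k^3 + 4k^2 - 8k - 10) = -(k+1)(2(k+1)^4 - (k+1)^3 - 5(k+1)^2 - 3(k+1) - 3),
which is the closed form with m = k+1.
Hence, by induction on m, the claim holds for every m ≥ 1.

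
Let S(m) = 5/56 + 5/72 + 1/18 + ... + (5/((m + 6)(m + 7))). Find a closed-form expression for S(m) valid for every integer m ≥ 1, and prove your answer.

We claim S(m) = 5m/(7(m + 7)) for all m ≥ 1.
When m = 1: S(1) = 5/56, and the closed form gives 5/56. They agree.
Suppose the result is true for m = i, so S(i) = 5i/(7(i + 7)).
Then S(i+1) = S(i) + (5/((i + 7)(i + 8))) = (5i/(7(i + 7))) + (5/((i + 7)(i + 8))).
Simplifying, S(i+1) = 5(i + 1)/(7(i + 8)) = 5(i+1)/(7((i+1) + 7)),
which is the closed form with m = i+1.
This completes the induction.

S(m) = 5m/(7(m + 7))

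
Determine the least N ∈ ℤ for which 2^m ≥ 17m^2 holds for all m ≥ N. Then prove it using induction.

N = 12

At m = 11: 2048 < 2057, so the inequality fails and N ≥ 12. We prove 2^m ≥ 17m^2 for all m ≥ 12.
When m = 12: 2^m = 4096 and 17m^2 = 2448, so 4096 ≥ 2448.
Suppose the result is true for m = j, so 2^j ≥ 17j^2.
Then 2^(j + 1) = 2·(2^j) ≥ 2·(17j^2).
Also, for j ≥ 12 we have 2·(17j^2) ≥ 17(j+1)^2, since 2 ≥ (1 + 1/j)^2 for all j ≥ 12.
Combining, 2^(j + 1) ≥ 17(j+1)^2.
By the principle of mathematical induction, the result holds for all m ≥ 12.
Hence the smallest such N is 12.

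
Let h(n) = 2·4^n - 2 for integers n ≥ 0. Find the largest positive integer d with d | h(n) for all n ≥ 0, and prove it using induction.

Computing the first values: h(0) = 0 and h(1) = 6; gcd(0, 6) = 6, so d ≤ 6.
We prove 6 | 2·4^n - 2 for all n ≥ 0 by induction on n.
For the base case n = 0: h(0) = 0 = 6·(0), so 6 | h(0).
Inductive step: suppose the statement holds for some j ≥ 0, i.e. 6 | h(j). Then
h(j+1) = 2·4^(j+1) - 2 = 4·(2·4^j - 2) + 6 = 4·h(j) + 6. The first term is divisible by 6 by the inductive hypothesis, and 6 is divisible by 6. Hence 6 | h(j+1).
This completes the induction.
Therefore the largest such d is 6.

d = 6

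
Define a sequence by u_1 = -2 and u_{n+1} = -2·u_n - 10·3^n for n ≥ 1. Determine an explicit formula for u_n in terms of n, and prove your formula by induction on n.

Computing the first terms: u_1 = -2, u_2 = -26, u_3 = -38. This suggests u_n = (-2)^(n + 1) - 2·3^n.
Base step (n = 1): the formula gives -2 = -2 = u_1.
For the inductive step, assume it holds for an arbitrary k ≥ 1, so u_k = (-2)^(k + 1) - 2·3^k.
Then u_{k+1} = -2·u_k - 10·3^k = -2·((-2)^(k + 1) - 2·3^k) - 10·3^k = (-2)^(k + 2) - 2·3^(k + 1) = (-2)^((k+1) + 1) - 2·3^(k+1),
which is the claimed formula at n = k+1.
By the principle of mathematical induction, the result holds for all n ≥ 1.

u_n = (-2)^(n + 1) - 2·3^n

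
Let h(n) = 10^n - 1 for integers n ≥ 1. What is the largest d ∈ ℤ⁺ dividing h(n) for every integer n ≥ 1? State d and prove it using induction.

d = 9

Computing the first values: h(1) = 9 and h(2) = 99; gcd(9, 99) = 9, so d ≤ 9.
We prove 9 | 10^n - 1 for all n ≥ 1 by induction on n.
When n = 1: h(1) = 9 = 9·(1), so 9 | h(1).
Inductive step: suppose the statement holds for some i ≥ 1, i.e. 9 | h(i). Then
10^{i+1} − 1^{i+1} = 10·10^i − 1·1^i = 10·(10^i − 1^i) + (9)·1^i. The first term is divisible by 9 by the inductive hypothesis, and the second term (9)·1^i is divisible by 9 since 9 | 9. Hence 9 | h(i+1).
By induction, the statement is established for all n ≥ 1.
Therefore the largest such d is 9.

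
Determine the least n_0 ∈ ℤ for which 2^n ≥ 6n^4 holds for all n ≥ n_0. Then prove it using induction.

n_0 = 20

At n = 19: 524288 < 781926, so the inequality fails and n_0 ≥ 20. We prove 2^n ≥ 6n^4 for all n ≥ 20.
For the base case n = 20: 2^n = 1048576 and 6n^4 = 960000, so 1048576 ≥ 960000.
Inductive step: suppose the statement holds for some j ≥ 20, so 2^j ≥ 6j^4.
Then 2^(j + 1) = 2·(2^j) ≥ 2·(6j^4).
Also, for j ≥ 20 we have 2·(6j^4) ≥ 6(j+1)^4, since 2 ≥ (1 + 1/j)^4 for all j ≥ 20.
Combining, 2^(j + 1) ≥ 6(j+1)^4.
By the principle of mathematical induction, the result holds for all n ≥ 20.
Hence the smallest such n_0 is 20.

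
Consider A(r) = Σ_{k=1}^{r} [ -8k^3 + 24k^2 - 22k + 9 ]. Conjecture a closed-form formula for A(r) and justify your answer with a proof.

We claim A(r) = -r(r - 2)(2r^2 + 1) for all r ≥ 1.
Base case (r = 1): A(1) = 3, and the closed form gives 3. They agree.
Inductive step: assume the claim holds for r = k, so A(k) = k(-2k^3 + 4k^2 - k + 2).
Then A(k+1) = A(k) + (-8k^3 + 2k + 3) = (k(-2k^3 + 4k^2 - k + 2)) + (-8k^3 + 2k + 3).
Simplifying, A(k+1) = -(k - 1)(k + 1)(2k^2 + 4k + 3) = -(k+1)((k+1) - 2)(2(k+1)^2 + 1),
which is the closed form with r = k+1.
By the principle of mathematical induction, the result holds for all r ≥ 1.

A(r) = -r(r - 2)(2r^2 + 1)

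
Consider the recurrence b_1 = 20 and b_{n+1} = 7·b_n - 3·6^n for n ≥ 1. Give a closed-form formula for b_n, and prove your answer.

Computing the first terms: b_1 = 20, b_2 = 122, b_3 = 746. This suggests b_n = 3·6^n + 2·7^(n - 1).
When n = 1: the formula gives 20 = 20 = b_1.
Inductive step: assume the claim holds for n = j, so b_j = 3·6^j + 2·7^(j - 1).
Then b_{j+1} = 7·b_j - 3·6^j = 7·(3·6^j + 2·7^(j - 1)) - 3·6^j = 3·6^(j + 1) + 2·7^j = 3·6^(j+1) + 2·7^((j+1) - 1),
which is the claimed formula at n = j+1.
By induction, the statement is established for all n ≥ 1.

b_n = 3·6^n + 2·7^(n - 1)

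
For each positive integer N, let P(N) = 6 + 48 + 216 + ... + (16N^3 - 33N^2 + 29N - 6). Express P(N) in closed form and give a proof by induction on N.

P(N) = N(4N^3 - 3N^2 + 2N + 3)

We claim P(N) = N(4N^3 - 3N^2 + 2N + 3) for all N ≥ 1.
Base step (N = 1): P(1) = 6, and the closed form gives 6. They agree.
Inductive step: assume the claim holds for N = k, so P(k) = k(4k^3 - 3k^2 + 2k + 3).
Then P(k+1) = P(k) + (16k^3 + 15k^2 + 11k + 6) = (k(4k^3 - 3k^2 + 2k + 3)) + (16k^3 + 15k^2 + 11k + 6).
Simplifying, P(k+1) = (k + 1)(4k^3 + 9k^2 + 8k + 6) = (k+1)(4(k+1)^3 - 3(k+1)^2 + 2(k+1) + 3),
which is the closed form with N = k+1.
By induction, the statement is established for all N ≥ 1.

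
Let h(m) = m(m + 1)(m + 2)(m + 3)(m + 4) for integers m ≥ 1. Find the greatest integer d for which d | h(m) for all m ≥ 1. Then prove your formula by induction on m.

d = 120

Computing the first values: h(1) = 120 and h(2) = 720; gcd(120, 720) = 120, so d ≤ 120.
We prove 120 | m(m + 1)(m + 2)(m + 3)(m + 4) for all m ≥ 1 by induction on m.
Base case (m = 1): h(1) = 120 = 120·(1), so 120 | h(1).
For the inductive step, assume it holds for an arbitrary i ≥ 1, i.e. 120 | h(i). Then
h(i+1) − h(i) = (i+1)·(i+2)·(i+3)·(i+4)·(i+5) − i·(i+1)·(i+2)·(i+3)·(i+4) = (i+1)·(i+2)·(i+3)·(i+4)·[(i+5) − i] = 5·(i+1)·(i+2)·(i+3)·(i+4). The product of 4 consecutive integers is divisible by (4)! = 24, so h(i+1) − h(i) is divisible by 5·24 = 120. By the inductive hypothesis 120 | h(i), hence 120 | h(i+1).
This completes the induction.
Therefore the largest such d is 120.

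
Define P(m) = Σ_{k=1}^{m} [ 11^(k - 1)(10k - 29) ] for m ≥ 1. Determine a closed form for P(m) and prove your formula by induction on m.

We claim P(m) = 11^m(m - 3) + 3 for all m ≥ 1.
When m = 1: P(1) = -19, and the closed form gives -19. They agree.
Inductive step: suppose the statement holds for some k ≥ 1, so P(k) = 11^k(k - 3) + 3.
Then P(k+1) = P(k) + (11^k(10k - 19)) = (11^k(k - 3) + 3) + (11^k(10k - 19)).
Simplifying, P(k+1) = 11·11^k·k - 22·11^k + 3 = 11^(k+1)((k+1) - 3) + 3,
which is the closed form with m = k+1.
This completes the induction.

P(m) = 11^m(m - 3) + 3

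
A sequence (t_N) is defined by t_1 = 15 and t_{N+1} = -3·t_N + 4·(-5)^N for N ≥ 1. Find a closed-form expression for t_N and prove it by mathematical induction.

Computing the first terms: t_1 = 15, t_2 = -65, t_3 = 295. This suggests t_N = 5(-3)^(N - 1) - 2(-5)^N.
When N = 1: the formula gives 15 = 15 = t_1.
Inductive step: assume the claim holds for N = r, so t_r = 5(-3)^(r - 1) - 2(-5)^r.
Then t_{r+1} = -3·t_r + 4·(-5)^r = -3·(5(-3)^(r - 1) - 2(-5)^r) + 4·(-5)^r = 5(-3)^r - 2(-5)^(r + 1) = 5(-3)^((r+1) - 1) - 2(-5)^(r+1),
which is the claimed formula at N = r+1.
Hence, by induction on N, the claim holds for every N ≥ 1.

t_N = 5(-3)^(N - 1) - 2(-5)^N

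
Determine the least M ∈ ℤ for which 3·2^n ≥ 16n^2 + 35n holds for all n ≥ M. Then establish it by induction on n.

M = 10

At n = 9: 1536 < 1611, so the inequality fails and M ≥ 10. We prove 3·2^n ≥ 16n^2 + 35n for all n ≥ 10.
Base step (n = 10): 3·2^n = 3072 and 16n^2 + 35n = 1950, so 3072 ≥ 1950.
Inductive step: suppose the statement holds for some r ≥ 10, so 3·2^r ≥ 16r^2 + 35r.
Then 3·2^(r + 1) = 2·(3·2^r) ≥ 2·(16r^2 + 35r).
Also, for r ≥ 10 we have 2·(16r^2 + 35r) ≥ 16(r+1)^2 + 35(r+1), since 2·(16r^2 + 35r) − (16(r+1)^2 + 35(r+1)) = 16r^2 + 3r - 51, which is nonnegative for all r ≥ 10.
Combining, 3·2^(r + 1) ≥ 16(r+1)^2 + 35(r+1).
This completes the induction.
Hence the smallest such M is 10.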